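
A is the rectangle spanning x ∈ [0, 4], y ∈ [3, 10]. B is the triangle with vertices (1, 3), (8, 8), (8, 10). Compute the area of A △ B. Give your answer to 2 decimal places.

|A| = 28, |B| = 7, |A∩B| = 1.2857.
|A △ B| = |A| + |B| − 2·|A∩B| = 28 + 7 − 2.5714 = 32.43.

32.43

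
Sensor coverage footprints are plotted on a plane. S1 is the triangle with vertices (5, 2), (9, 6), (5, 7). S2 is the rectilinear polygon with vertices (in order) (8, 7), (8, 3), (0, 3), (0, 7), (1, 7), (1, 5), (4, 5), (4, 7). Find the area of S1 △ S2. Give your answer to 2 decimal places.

|S1| = 10, |S2| = 26, |S1∩S2| = 8.875.
|S1 △ S2| = |S1| + |S2| − 2·|S1∩S2| = 10 + 26 − 17.75 = 18.25.

18.25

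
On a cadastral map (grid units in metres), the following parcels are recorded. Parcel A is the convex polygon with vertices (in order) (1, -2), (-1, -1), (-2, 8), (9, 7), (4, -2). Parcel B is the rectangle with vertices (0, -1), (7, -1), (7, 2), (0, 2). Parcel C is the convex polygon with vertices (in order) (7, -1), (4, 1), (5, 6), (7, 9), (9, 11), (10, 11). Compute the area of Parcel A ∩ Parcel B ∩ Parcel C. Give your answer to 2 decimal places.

2.52

The intersection is the polygon with vertices (6.222,2), (5.216,0.189), (4,1), (4.2,2).
By the shoelace formula its area is 2.52.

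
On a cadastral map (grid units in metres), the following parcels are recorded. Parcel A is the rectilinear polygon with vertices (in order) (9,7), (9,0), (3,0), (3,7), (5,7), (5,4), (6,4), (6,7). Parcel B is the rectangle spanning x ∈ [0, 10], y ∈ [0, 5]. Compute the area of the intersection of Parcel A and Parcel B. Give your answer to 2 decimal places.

29.00

The intersection is the polygon with vertices (9,0), (3,0), (3,5), (5,5), (5,4), (6,4), (6,5), (9,5).
By the shoelace formula its area is 29.00.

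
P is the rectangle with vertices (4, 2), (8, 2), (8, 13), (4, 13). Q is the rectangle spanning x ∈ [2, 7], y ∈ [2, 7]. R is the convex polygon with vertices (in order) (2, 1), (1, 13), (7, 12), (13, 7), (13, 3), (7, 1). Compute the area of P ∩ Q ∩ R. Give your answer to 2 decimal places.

15.00

The intersection is the polygon with vertices (7,7), (7,2), (4,2), (4,7).
By the shoelace formula its area is 15.00.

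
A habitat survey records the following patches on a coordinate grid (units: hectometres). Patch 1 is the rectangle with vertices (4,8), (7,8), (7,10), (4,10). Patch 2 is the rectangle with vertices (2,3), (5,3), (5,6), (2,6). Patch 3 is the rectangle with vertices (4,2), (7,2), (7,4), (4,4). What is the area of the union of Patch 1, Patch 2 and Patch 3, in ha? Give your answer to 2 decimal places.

20.00

By inclusion–exclusion:
Individual areas: |Patch 1| = 6, |Patch 2| = 9, |Patch 3| = 6.
|Patch 1∩Patch 2| = 0 (no overlap).
|Patch 1∩Patch 3| = 0 (no overlap).
|Patch 2∩Patch 3|: x∈[4,5], y∈[3,4] → 1·1 = 1.
|Patch 1∩Patch 2∩Patch 3| = 0.
|Patch 1 ∪ Patch 2 ∪ Patch 3| = 21 − 1 + 0 = 20.00.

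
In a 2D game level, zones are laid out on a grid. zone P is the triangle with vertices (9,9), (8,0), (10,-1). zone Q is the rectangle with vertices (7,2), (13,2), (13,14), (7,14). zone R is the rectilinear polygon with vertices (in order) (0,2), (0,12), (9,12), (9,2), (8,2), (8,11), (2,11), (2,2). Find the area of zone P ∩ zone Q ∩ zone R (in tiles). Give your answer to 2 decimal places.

2.72

The intersection is the polygon with vertices (8.222,2), (9,9), (9,2).
By the shoelace formula its area is 2.72.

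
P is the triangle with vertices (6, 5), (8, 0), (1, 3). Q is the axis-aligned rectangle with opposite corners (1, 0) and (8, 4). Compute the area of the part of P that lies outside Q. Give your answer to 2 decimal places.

1.45

|P| = 14.5, |P∩Q| = 13.05.
|P ∖ Q| = |P| − |P∩Q| = 14.5 − 13.05 = 1.45.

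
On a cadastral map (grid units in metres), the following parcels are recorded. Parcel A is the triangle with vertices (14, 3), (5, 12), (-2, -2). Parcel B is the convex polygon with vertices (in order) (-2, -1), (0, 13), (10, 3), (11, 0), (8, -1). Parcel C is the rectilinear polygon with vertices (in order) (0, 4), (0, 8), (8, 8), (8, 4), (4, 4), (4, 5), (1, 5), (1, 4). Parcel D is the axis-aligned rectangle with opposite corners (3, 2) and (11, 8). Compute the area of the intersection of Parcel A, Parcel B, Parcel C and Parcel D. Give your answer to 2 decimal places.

14.50

The intersection is the polygon with vertices (8,4), (4,4), (4,5), (3,5), (3,8), (5,8), (8,5).
By the shoelace formula its area is 14.50.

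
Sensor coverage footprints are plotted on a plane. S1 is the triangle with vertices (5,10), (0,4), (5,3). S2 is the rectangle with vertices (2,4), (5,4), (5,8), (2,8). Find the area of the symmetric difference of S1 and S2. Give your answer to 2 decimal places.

|S1| = 17.5, |S2| = 12, |S1∩S2| = 10.9333.
|S1 △ S2| = |S1| + |S2| − 2·|S1∩S2| = 17.5 + 12 − 21.8667 = 7.63.

7.63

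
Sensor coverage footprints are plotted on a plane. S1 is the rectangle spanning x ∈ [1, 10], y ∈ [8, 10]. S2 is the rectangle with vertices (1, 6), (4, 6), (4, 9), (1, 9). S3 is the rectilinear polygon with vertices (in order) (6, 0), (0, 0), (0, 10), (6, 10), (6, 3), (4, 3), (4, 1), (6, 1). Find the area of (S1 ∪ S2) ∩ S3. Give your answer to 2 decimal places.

16.00

The region (S1 ∪ S2) ∩ S3 is the polygon with vertices (6,10), (6,8), (4,8), (4,6), (1,6), (1,8), (1,9), (1,10).
By the shoelace formula its area is 16.00.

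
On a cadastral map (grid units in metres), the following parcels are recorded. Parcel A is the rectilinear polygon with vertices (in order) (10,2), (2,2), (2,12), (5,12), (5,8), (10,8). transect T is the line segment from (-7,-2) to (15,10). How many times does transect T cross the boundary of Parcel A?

The segment meets the boundary at (10,7.273), (2,2.909).

2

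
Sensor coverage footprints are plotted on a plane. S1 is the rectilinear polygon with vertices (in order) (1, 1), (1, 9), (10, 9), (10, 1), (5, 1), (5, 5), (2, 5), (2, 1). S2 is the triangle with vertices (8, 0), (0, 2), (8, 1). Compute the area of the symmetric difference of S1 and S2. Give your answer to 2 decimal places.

|S1| = 60, |S2| = 4, |S1∩S2| = 0.75.
|S1 △ S2| = |S1| + |S2| − 2·|S1∩S2| = 60 + 4 − 1.5 = 62.50.

62.50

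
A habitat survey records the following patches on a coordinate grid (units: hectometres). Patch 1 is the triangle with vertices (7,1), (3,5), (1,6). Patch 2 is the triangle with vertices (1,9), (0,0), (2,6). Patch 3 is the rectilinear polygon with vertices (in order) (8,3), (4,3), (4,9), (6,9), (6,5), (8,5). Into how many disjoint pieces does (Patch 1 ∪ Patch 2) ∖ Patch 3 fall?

2

(Patch 1 ∪ Patch 2) ∖ Patch 3 splits into 2 disjoint pieces (area 7.1382, area 0.4).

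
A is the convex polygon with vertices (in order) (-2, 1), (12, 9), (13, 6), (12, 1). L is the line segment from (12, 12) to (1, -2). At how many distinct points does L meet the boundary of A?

2

The segment meets the boundary at (3.357,1), (7.722,6.556).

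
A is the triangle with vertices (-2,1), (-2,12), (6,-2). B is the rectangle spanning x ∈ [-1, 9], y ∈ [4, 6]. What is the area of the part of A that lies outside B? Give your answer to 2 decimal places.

38.00

|A| = 44, |A∩B| = 6.
|A ∖ B| = |A| − |A∩B| = 44 − 6 = 38.00.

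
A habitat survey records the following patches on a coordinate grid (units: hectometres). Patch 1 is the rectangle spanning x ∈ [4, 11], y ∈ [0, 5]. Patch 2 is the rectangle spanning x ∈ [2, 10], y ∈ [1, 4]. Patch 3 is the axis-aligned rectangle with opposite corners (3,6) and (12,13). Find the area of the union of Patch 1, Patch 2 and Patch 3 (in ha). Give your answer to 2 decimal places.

104.00

By inclusion–exclusion:
Individual areas: |Patch 1| = 35, |Patch 2| = 24, |Patch 3| = 63.
|Patch 1∩Patch 2|: x∈[4,10], y∈[1,4] → 6·3 = 18.
|Patch 1∩Patch 3| = 0 (no overlap).
|Patch 2∩Patch 3| = 0 (no overlap).
|Patch 1∩Patch 2∩Patch 3| = 0.
|Patch 1 ∪ Patch 2 ∪ Patch 3| = 122 − 18 + 0 = 104.00.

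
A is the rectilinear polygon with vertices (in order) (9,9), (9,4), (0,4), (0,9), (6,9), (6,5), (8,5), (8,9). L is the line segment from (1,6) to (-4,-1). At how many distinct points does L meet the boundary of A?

1

The segment meets the boundary at (0,4.6).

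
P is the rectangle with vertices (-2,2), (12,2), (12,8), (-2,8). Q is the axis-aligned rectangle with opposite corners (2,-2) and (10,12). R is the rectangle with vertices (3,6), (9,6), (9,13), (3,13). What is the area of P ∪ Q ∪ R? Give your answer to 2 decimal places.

By inclusion–exclusion:
Individual areas: |P| = 84, |Q| = 112, |R| = 42.
|P∩Q|: x∈[2,10], y∈[2,8] → 8·6 = 48.
|P∩R|: x∈[3,9], y∈[6,8] → 6·2 = 12.
|Q∩R|: x∈[3,9], y∈[6,12] → 6·6 = 36.
|P∩Q∩R| = 12.
|P ∪ Q ∪ R| = 238 − 96 + 12 = 154.00.

154.00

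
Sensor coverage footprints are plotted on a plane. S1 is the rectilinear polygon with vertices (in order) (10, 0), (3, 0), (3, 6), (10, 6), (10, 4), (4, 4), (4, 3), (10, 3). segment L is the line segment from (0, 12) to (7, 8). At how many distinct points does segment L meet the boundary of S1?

The segment lies entirely outside S1 and never meets its boundary.

0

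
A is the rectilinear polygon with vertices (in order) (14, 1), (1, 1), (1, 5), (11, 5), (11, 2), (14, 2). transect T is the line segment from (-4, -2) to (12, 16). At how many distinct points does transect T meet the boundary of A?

The segment meets the boundary at (2.222,5), (1,3.625).

2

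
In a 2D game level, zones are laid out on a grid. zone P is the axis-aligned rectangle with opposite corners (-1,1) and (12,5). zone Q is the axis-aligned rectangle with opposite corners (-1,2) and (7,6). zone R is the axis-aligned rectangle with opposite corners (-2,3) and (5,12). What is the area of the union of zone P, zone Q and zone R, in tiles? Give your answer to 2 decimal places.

By inclusion–exclusion:
Individual areas: |zone P| = 52, |zone Q| = 32, |zone R| = 63.
|zone P∩zone Q|: x∈[-1,7], y∈[2,5] → 8·3 = 24.
|zone P∩zone R|: x∈[-1,5], y∈[3,5] → 6·2 = 12.
|zone Q∩zone R|: x∈[-1,5], y∈[3,6] → 6·3 = 18.
|zone P∩zone Q∩zone R| = 12.
|zone P ∪ zone Q ∪ zone R| = 147 − 54 + 12 = 105.00.

105.00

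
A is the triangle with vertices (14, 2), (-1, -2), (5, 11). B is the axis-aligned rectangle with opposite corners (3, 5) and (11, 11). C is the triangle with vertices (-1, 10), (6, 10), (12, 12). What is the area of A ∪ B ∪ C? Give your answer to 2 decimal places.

110.81

By inclusion–exclusion:
Individual areas: |A| = 85.5, |B| = 48, |C| = 7.
|A∩B| = 25.6667.
|A∩C| = 0.7267.
|B∩C| = 4.0192.
|A∩B∩C| = 0.7267.
|A ∪ B ∪ C| = 140.5 − 30.4126 + 0.7267 = 110.81.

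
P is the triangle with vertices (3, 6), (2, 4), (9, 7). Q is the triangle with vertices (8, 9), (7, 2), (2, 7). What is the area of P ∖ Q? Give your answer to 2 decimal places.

1.89

|P| = 5.5, |P∩Q| = 3.6138.
|P ∖ Q| = |P| − |P∩Q| = 5.5 − 3.6138 = 1.89.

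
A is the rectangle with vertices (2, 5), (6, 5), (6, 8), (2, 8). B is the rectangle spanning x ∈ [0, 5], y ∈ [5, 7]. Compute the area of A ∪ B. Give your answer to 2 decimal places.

By inclusion–exclusion:
Individual areas: |A| = 12, |B| = 10.
|A∩B|: x∈[2,5], y∈[5,7] → 3·2 = 6.
|A ∪ B| = 22 − 6 = 16.00.

16.00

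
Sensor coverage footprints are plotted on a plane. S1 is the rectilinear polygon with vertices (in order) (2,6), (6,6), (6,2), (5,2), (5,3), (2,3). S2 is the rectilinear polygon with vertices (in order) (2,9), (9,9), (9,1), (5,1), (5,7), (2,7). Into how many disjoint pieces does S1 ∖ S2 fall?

S1 ∖ S2 is a single connected region.

1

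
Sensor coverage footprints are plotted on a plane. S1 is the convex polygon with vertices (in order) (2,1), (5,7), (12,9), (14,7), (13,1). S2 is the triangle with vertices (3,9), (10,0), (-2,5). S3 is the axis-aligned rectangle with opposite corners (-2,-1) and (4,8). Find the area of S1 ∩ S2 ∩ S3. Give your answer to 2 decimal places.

1.29

The intersection is the polygon with vertices (2.966,2.931), (4,5), (4,2.5).
By the shoelace formula its area is 1.29.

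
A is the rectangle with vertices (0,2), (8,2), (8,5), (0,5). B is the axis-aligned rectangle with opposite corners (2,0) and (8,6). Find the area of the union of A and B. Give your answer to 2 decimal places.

By inclusion–exclusion:
Individual areas: |A| = 24, |B| = 36.
|A∩B|: x∈[2,8], y∈[2,5] → 6·3 = 18.
|A ∪ B| = 60 − 18 = 42.00.

42.00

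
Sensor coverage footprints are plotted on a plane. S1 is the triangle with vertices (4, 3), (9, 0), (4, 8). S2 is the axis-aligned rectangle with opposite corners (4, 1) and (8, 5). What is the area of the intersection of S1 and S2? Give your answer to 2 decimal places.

9.05

The intersection is the polygon with vertices (4,3), (4,5), (5.875,5), (8,1.6), (8,1), (7.333,1).
By the shoelace formula its area is 9.05.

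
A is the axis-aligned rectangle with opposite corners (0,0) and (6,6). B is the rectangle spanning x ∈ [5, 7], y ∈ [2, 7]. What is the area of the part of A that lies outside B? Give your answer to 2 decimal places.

|A∩B|: x∈[5,6], y∈[2,6] → 1·4 = 4.
|A| = 36.
|A ∖ B| = |A| − |A∩B| = 36 − 4 = 32.00.

32.00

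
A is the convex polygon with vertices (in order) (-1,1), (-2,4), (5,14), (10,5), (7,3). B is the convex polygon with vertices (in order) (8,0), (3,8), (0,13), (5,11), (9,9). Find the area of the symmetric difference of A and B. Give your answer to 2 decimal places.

55.46

|A| = 80, |B| = 44, |A∩B| = 34.2703.
|A △ B| = |A| + |B| − 2·|A∩B| = 80 + 44 − 68.5407 = 55.46.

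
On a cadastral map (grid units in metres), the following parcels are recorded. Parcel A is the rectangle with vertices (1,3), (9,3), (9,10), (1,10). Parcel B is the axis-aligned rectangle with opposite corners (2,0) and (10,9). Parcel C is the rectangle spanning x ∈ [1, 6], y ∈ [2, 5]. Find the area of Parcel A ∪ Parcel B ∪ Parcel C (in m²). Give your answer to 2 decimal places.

By inclusion–exclusion:
Individual areas: |Parcel A| = 56, |Parcel B| = 72, |Parcel C| = 15.
|Parcel A∩Parcel B|: x∈[2,9], y∈[3,9] → 7·6 = 42.
|Parcel A∩Parcel C|: x∈[1,6], y∈[3,5] → 5·2 = 10.
|Parcel B∩Parcel C|: x∈[2,6], y∈[2,5] → 4·3 = 12.
|Parcel A∩Parcel B∩Parcel C| = 8.
|Parcel A ∪ Parcel B ∪ Parcel C| = 143 − 64 + 8 = 87.00.

87.00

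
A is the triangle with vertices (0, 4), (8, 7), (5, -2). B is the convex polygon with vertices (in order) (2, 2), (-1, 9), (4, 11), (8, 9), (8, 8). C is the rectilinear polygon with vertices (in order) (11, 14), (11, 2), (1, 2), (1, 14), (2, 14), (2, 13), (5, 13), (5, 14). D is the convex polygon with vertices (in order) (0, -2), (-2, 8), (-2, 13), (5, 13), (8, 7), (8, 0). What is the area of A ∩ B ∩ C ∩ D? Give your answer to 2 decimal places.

7.45

The intersection is the polygon with vertices (1,4.333), (1,4.375), (6.4,6.4), (2,2).
By the shoelace formula its area is 7.45.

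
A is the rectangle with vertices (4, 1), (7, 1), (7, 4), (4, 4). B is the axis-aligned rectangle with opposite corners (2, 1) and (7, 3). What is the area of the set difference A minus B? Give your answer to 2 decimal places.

|A∩B|: x∈[4,7], y∈[1,3] → 3·2 = 6.
|A| = 9.
|A ∖ B| = |A| − |A∩B| = 9 − 6 = 3.00.

3.00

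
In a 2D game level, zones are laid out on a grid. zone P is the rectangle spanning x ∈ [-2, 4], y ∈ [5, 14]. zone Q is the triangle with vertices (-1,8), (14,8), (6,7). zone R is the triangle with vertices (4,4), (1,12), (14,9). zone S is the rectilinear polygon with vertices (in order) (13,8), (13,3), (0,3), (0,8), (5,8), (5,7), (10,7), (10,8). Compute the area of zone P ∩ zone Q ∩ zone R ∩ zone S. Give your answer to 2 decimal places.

The intersection is the polygon with vertices (2.5,8), (4,8), (4,7.286), (2.698,7.472).
By the shoelace formula its area is 0.86.

0.86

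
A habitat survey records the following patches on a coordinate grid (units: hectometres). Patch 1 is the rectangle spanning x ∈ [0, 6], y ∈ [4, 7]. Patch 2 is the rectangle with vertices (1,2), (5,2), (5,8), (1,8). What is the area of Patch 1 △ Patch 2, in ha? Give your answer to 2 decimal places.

|Patch 1∩Patch 2|: x∈[1,5], y∈[4,7] → 4·3 = 12.
|Patch 1 △ Patch 2| = |Patch 1| + |Patch 2| − 2·|Patch 1∩Patch 2| = 18 + 24 − 24 = 18.00.

18.00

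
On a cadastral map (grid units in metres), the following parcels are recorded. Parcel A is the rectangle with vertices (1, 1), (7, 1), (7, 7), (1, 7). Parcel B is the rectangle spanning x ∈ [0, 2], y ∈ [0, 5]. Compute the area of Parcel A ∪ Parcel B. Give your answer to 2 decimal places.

By inclusion–exclusion:
Individual areas: |Parcel A| = 36, |Parcel B| = 10.
|Parcel A∩Parcel B|: x∈[1,2], y∈[1,5] → 1·4 = 4.
|Parcel A ∪ Parcel B| = 46 − 4 = 42.00.

42.00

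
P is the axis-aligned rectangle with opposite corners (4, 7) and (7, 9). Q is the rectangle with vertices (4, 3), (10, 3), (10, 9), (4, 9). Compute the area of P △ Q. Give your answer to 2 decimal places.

|P∩Q|: x∈[4,7], y∈[7,9] → 3·2 = 6.
|P △ Q| = |P| + |Q| − 2·|P∩Q| = 6 + 36 − 12 = 30.00.

30.00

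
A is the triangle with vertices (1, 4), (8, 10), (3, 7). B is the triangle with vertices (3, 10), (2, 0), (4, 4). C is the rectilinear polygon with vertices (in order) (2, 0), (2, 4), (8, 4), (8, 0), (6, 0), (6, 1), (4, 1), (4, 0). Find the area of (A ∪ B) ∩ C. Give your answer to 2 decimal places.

The region (A ∪ B) ∩ C is the polygon with vertices (2,0), (2.4,4), (4,4).
By the shoelace formula its area is 3.20.

3.20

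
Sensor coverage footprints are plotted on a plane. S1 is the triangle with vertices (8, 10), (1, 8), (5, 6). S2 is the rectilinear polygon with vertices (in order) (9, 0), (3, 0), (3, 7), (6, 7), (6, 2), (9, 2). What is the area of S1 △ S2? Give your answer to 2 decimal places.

35.25

|S1| = 11, |S2| = 27, |S1∩S2| = 1.375.
|S1 △ S2| = |S1| + |S2| − 2·|S1∩S2| = 11 + 27 − 2.75 = 35.25.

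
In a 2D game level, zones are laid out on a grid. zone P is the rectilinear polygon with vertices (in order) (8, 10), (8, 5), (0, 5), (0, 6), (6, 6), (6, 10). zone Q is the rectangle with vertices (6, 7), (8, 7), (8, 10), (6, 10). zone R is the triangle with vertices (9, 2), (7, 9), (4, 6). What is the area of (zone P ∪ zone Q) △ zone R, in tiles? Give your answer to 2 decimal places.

|zone P ∪ zone Q| = 16.
|(zone P ∪ zone Q) ∩ zone R| = 7.125.
|(zone P ∪ zone Q) △ zone R| = 16 + 13.5 − 14.25 = 15.25.

15.25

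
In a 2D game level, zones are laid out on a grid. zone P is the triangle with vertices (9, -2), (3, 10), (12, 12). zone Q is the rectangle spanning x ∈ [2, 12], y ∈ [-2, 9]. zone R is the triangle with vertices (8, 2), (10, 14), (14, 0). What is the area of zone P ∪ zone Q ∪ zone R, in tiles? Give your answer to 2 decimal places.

By inclusion–exclusion:
Individual areas: |zone P| = 60, |zone Q| = 110, |zone R| = 38.
|zone P∩zone Q| = 43.2143.
|zone P∩zone R| = 19.0331.
|zone Q∩zone R| = 26.0119.
|zone P∩zone Q∩zone R| = 14.7032.
|zone P ∪ zone Q ∪ zone R| = 208 − 88.2593 + 14.7032 = 134.44.

134.44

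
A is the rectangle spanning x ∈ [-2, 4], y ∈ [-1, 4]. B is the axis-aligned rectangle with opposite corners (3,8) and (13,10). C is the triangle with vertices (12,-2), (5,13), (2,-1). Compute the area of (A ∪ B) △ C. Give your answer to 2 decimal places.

95.96

|A ∪ B| = 50.
|(A ∪ B) ∩ C| = 12.769.
|(A ∪ B) △ C| = 50 + 71.5 − 25.5381 = 95.96.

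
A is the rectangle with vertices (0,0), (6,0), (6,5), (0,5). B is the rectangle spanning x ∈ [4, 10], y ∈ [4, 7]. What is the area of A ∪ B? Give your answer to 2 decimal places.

By inclusion–exclusion:
Individual areas: |A| = 30, |B| = 18.
|A∩B|: x∈[4,6], y∈[4,5] → 2·1 = 2.
|A ∪ B| = 48 − 2 = 46.00.

46.00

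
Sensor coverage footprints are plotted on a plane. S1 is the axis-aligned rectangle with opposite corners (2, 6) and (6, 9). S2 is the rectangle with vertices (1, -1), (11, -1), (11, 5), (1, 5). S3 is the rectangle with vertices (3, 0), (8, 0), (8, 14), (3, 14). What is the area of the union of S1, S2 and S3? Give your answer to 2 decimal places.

108.00

By inclusion–exclusion:
Individual areas: |S1| = 12, |S2| = 60, |S3| = 70.
|S1∩S2| = 0 (no overlap).
|S1∩S3|: x∈[3,6], y∈[6,9] → 3·3 = 9.
|S2∩S3|: x∈[3,8], y∈[0,5] → 5·5 = 25.
|S1∩S2∩S3| = 0.
|S1 ∪ S2 ∪ S3| = 142 − 34 + 0 = 108.00.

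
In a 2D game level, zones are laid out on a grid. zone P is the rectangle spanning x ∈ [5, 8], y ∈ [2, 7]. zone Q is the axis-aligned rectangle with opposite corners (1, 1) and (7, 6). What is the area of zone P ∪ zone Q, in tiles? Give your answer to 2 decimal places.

37.00

By inclusion–exclusion:
Individual areas: |zone P| = 15, |zone Q| = 30.
|zone P∩zone Q|: x∈[5,7], y∈[2,6] → 2·4 = 8.
|zone P ∪ zone Q| = 45 − 8 = 37.00.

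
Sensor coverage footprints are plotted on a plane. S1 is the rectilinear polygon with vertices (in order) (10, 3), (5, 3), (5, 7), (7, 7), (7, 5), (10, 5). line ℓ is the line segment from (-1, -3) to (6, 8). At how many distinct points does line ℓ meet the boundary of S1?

2

The segment meets the boundary at (5.364,7), (5,6.429).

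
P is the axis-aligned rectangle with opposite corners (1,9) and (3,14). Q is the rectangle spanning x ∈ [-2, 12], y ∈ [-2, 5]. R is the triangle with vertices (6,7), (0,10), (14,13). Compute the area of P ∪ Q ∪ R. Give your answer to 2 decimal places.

135.39

By inclusion–exclusion:
Individual areas: |P| = 10, |Q| = 98, |R| = 30.
|P∩Q| = 0 (no overlap).
|P∩R| = 2.6071.
|Q∩R| = 0.
|P∩Q∩R| = 0.
|P ∪ Q ∪ R| = 138 − 2.6071 + 0 = 135.39.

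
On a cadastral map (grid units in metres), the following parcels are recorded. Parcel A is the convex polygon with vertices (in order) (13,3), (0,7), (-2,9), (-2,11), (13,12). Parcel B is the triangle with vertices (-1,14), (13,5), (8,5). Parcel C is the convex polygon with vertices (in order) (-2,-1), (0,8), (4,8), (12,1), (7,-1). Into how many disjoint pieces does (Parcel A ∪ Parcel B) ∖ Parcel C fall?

1

(Parcel A ∪ Parcel B) ∖ Parcel C is a single connected region.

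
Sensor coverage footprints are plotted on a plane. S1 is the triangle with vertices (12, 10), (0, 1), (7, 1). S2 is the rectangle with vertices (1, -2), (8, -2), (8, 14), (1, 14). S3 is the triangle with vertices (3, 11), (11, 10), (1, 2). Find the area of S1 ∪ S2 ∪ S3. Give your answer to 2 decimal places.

124.94

By inclusion–exclusion:
Individual areas: |S1| = 31.5, |S2| = 112, |S3| = 37.
|S1∩S2| = 22.725.
|S1∩S3| = 0.
|S2∩S3| = 32.8375.
|S1∩S2∩S3| = 0.
|S1 ∪ S2 ∪ S3| = 180.5 − 55.5625 + 0 = 124.94.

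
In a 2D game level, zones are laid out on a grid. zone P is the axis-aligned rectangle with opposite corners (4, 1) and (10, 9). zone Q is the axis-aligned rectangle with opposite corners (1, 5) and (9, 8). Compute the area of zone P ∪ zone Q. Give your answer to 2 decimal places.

57.00

By inclusion–exclusion:
Individual areas: |zone P| = 48, |zone Q| = 24.
|zone P∩zone Q|: x∈[4,9], y∈[5,8] → 5·3 = 15.
|zone P ∪ zone Q| = 72 − 15 = 57.00.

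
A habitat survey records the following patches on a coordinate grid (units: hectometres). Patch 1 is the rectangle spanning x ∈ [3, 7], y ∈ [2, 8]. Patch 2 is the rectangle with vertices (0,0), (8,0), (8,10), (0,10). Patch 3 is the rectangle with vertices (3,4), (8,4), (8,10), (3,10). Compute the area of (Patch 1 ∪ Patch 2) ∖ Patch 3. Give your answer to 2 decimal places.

50.00

|Patch 1 ∪ Patch 2| = 80.
|(Patch 1 ∪ Patch 2) ∩ Patch 3| = 30.
|(Patch 1 ∪ Patch 2) ∖ Patch 3| = 80 − 30 = 50.00.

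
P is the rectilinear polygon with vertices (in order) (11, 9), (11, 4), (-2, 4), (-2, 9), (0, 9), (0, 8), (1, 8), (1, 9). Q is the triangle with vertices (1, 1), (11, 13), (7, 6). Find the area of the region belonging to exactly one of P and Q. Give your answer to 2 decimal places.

60.49

|P| = 64, |Q| = 11, |P∩Q| = 7.2548.
|P △ Q| = |P| + |Q| − 2·|P∩Q| = 64 + 11 − 14.5095 = 60.49.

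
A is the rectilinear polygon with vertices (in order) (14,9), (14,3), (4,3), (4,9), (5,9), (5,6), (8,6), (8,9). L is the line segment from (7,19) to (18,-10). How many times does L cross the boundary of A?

The segment meets the boundary at (13.069,3), (10.793,9).

2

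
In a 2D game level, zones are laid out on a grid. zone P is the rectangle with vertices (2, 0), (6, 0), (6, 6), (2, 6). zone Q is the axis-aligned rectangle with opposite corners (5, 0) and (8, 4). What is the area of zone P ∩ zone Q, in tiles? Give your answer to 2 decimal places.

|zone P∩zone Q|: x∈[5,6], y∈[0,4] → 1·4 = 4.

4.00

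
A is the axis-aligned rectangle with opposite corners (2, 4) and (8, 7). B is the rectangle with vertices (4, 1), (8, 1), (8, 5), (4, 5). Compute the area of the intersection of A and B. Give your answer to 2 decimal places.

|A∩B|: x∈[4,8], y∈[4,5] → 4·1 = 4.

4.00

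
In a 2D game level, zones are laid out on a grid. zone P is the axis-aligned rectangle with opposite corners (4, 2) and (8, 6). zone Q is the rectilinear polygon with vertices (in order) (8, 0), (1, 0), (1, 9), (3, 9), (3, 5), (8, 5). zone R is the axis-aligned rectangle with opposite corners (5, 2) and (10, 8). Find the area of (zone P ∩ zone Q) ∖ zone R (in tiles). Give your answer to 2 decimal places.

3.00

|zone P ∩ zone Q| = 12.
|(zone P ∩ zone Q) ∩ zone R| = 9.
|(zone P ∩ zone Q) ∖ zone R| = 12 − 9 = 3.00.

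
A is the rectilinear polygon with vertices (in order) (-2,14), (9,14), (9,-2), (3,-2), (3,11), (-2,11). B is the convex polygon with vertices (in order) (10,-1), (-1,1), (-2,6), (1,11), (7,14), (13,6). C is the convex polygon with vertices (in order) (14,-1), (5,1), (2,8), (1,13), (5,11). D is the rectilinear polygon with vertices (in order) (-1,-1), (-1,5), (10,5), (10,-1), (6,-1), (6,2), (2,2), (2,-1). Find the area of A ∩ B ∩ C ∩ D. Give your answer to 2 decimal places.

The intersection is the polygon with vertices (9,0.111), (6,0.778), (6,2), (4.571,2), (3.286,5), (9,5).
By the shoelace formula its area is 19.88.

19.88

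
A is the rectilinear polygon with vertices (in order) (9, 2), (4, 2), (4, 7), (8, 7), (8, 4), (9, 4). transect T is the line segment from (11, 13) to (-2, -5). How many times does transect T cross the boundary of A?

2

The segment meets the boundary at (4,3.308), (6.667,7).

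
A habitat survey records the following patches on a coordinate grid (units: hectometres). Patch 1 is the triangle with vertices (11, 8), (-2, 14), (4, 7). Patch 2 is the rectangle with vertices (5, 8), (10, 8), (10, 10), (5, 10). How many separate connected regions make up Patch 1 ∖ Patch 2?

Patch 1 ∖ Patch 2 is a single connected region.

1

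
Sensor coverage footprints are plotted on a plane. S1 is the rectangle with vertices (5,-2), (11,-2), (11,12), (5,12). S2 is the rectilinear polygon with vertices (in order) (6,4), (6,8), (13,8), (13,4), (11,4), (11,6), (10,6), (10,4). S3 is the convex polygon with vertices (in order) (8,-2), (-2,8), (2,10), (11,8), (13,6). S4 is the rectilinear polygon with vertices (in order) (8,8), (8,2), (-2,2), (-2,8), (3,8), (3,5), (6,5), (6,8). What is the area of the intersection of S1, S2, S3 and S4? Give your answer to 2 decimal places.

The intersection is the polygon with vertices (6,4), (6,5), (6,8), (8,8), (8,4).
By the shoelace formula its area is 8.00.

8.00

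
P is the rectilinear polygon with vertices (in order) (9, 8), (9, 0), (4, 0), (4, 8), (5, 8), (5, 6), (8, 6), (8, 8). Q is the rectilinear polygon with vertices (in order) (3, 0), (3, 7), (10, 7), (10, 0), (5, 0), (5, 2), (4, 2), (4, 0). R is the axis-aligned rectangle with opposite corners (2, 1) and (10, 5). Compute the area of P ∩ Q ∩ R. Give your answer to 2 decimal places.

19.00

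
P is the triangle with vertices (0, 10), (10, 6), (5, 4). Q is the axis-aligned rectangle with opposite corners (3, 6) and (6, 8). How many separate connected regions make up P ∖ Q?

2

P ∖ Q splits into 2 disjoint pieces (area 4.4, area 9.8667).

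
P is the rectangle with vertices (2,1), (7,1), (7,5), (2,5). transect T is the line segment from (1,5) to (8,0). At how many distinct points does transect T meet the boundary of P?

The segment meets the boundary at (6.6,1), (2,4.286).

2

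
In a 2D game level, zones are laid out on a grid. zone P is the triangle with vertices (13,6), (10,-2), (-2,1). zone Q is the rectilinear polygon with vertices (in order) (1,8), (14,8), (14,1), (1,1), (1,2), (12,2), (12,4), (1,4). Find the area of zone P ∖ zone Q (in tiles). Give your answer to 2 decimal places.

36.85

|zone P| = 52.5, |zone P∩zone Q| = 15.6458.
|zone P ∖ zone Q| = |zone P| − |zone P∩zone Q| = 52.5 − 15.6458 = 36.85.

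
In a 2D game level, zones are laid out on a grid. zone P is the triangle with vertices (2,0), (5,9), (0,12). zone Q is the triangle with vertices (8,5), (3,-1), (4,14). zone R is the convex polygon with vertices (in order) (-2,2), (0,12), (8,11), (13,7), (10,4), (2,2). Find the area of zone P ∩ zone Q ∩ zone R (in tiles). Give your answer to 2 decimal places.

The intersection is the polygon with vertices (3.333,4), (3.718,9.769), (5,9).
By the shoelace formula its area is 3.85.

3.85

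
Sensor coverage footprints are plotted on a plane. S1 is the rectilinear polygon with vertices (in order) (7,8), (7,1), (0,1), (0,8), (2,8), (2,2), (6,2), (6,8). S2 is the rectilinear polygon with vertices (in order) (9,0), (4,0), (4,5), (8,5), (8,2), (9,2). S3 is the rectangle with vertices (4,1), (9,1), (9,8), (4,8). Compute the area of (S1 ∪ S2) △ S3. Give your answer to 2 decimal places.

36.00

|S1 ∪ S2| = 41.
|(S1 ∪ S2) ∩ S3| = 20.
|(S1 ∪ S2) △ S3| = 41 + 35 − 40 = 36.00.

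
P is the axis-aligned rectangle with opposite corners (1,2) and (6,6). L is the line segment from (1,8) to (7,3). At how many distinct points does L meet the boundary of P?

The segment meets the boundary at (6,3.833), (3.4,6).

2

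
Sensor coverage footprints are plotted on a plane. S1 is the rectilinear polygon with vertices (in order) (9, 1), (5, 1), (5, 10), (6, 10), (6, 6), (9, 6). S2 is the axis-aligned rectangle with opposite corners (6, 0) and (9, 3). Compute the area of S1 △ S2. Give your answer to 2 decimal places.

21.00

|S1| = 24, |S2| = 9, |S1∩S2| = 6.
|S1 △ S2| = |S1| + |S2| − 2·|S1∩S2| = 24 + 9 − 12 = 21.00.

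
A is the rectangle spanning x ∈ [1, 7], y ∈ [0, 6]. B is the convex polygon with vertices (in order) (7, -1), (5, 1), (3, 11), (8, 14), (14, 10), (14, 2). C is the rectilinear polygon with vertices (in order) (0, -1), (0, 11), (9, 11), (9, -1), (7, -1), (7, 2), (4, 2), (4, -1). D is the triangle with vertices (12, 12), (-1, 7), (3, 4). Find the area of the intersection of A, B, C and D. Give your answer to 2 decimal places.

0.59

The intersection is the polygon with vertices (4,6), (5.25,6), (4.189,5.057).
By the shoelace formula its area is 0.59.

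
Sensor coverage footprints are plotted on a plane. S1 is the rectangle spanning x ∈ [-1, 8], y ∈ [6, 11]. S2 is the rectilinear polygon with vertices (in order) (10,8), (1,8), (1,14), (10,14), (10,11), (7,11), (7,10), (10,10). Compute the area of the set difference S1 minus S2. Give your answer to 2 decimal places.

|S1| = 45, |S1∩S2| = 20.
|S1 ∖ S2| = |S1| − |S1∩S2| = 45 − 20 = 25.00.

25.00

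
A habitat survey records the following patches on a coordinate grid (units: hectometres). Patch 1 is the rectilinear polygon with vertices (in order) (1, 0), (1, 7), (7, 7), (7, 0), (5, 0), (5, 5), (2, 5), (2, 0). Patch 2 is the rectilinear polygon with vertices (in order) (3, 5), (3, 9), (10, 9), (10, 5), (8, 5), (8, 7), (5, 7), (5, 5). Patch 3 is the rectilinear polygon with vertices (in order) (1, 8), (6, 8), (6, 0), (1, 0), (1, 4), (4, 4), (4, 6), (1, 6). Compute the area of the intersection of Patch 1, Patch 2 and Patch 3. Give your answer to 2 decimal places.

3.00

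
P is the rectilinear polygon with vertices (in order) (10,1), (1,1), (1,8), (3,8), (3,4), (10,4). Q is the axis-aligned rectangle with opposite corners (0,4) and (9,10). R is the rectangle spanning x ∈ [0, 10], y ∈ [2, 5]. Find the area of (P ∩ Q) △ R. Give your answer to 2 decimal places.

34.00

|P ∩ Q| = 8.
|(P ∩ Q) ∩ R| = 2.
|(P ∩ Q) △ R| = 8 + 30 − 4 = 34.00.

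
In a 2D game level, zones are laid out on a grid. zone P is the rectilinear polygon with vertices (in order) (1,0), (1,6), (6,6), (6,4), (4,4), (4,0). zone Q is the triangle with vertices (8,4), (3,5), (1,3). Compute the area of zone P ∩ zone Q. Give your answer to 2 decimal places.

The intersection is the polygon with vertices (6,4), (4,4), (4,3.429), (1,3), (3,5), (6,4.4).
By the shoelace formula its area is 4.46.

4.46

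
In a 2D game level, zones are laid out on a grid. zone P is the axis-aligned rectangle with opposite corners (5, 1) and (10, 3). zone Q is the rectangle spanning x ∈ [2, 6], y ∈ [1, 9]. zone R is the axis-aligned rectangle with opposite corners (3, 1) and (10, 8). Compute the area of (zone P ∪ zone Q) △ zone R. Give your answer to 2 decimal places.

31.00

|zone P ∪ zone Q| = 40.
|(zone P ∪ zone Q) ∩ zone R| = 29.
|(zone P ∪ zone Q) △ zone R| = 40 + 49 − 58 = 31.00.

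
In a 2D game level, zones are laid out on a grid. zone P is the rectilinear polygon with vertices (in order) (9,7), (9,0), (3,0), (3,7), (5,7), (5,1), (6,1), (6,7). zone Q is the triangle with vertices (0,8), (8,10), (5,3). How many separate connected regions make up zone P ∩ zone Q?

2

zone P ∩ zone Q splits into 2 disjoint pieces (area 6, area 0.5952).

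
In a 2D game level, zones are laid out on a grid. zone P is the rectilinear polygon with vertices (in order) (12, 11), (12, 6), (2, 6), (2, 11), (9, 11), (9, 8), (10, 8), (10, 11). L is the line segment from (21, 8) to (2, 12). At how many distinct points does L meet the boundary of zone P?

The segment meets the boundary at (9,10.526), (6.75,11), (10,10.316), (12,9.895).

4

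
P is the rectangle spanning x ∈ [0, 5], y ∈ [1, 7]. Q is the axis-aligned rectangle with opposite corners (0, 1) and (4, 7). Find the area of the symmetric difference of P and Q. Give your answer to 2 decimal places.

6.00

|P∩Q|: x∈[0,4], y∈[1,7] → 4·6 = 24.
|P △ Q| = |P| + |Q| − 2·|P∩Q| = 30 + 24 − 48 = 6.00.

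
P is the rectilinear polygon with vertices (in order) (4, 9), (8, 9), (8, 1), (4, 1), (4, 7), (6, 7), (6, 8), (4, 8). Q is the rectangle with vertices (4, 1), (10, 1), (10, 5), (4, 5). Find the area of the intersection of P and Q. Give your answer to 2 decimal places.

The intersection is the polygon with vertices (8,1), (4,1), (4,5), (8,5).
By the shoelace formula its area is 16.00.

16.00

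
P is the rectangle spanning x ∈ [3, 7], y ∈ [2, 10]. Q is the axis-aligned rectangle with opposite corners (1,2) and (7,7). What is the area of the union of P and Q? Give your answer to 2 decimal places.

By inclusion–exclusion:
Individual areas: |P| = 32, |Q| = 30.
|P∩Q|: x∈[3,7], y∈[2,7] → 4·5 = 20.
|P ∪ Q| = 62 − 20 = 42.00.

42.00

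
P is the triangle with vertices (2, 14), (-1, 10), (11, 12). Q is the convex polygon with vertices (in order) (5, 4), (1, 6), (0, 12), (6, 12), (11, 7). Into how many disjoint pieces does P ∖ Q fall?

P ∖ Q splits into 2 disjoint pieces (area 12.2857, area 0.8256).

2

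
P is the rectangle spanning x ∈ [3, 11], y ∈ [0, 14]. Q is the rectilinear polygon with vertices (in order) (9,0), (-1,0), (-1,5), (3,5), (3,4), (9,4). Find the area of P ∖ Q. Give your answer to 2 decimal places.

88.00

|P| = 112, |P∩Q| = 24.
|P ∖ Q| = |P| − |P∩Q| = 112 − 24 = 88.00.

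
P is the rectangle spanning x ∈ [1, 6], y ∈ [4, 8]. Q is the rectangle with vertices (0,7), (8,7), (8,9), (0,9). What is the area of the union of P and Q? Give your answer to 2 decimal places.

By inclusion–exclusion:
Individual areas: |P| = 20, |Q| = 16.
|P∩Q|: x∈[1,6], y∈[7,8] → 5·1 = 5.
|P ∪ Q| = 36 − 5 = 31.00.

31.00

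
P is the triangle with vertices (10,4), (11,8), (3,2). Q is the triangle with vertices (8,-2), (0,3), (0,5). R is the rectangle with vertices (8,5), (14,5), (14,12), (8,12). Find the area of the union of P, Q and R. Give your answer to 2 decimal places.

By inclusion–exclusion:
Individual areas: |P| = 13, |Q| = 8, |R| = 42.
|P∩Q| = 0.0173.
|P∩R| = 4.5.
|Q∩R| = 0.
|P∩Q∩R| = 0.
|P ∪ Q ∪ R| = 63 − 4.5173 + 0 = 58.48.

58.48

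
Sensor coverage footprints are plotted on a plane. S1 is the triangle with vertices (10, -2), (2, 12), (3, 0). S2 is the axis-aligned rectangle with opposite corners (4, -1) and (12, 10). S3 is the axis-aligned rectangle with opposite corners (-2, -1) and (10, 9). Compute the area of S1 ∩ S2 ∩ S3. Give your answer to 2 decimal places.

24.89

The intersection is the polygon with vertices (6.5,-1), (4,-0.286), (4,8.5), (9.429,-1).
By the shoelace formula its area is 24.89.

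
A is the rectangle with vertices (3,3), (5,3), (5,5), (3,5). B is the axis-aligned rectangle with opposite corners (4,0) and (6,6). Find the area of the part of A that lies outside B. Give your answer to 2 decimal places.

|A∩B|: x∈[4,5], y∈[3,5] → 1·2 = 2.
|A| = 4.
|A ∖ B| = |A| − |A∩B| = 4 − 2 = 2.00.

2.00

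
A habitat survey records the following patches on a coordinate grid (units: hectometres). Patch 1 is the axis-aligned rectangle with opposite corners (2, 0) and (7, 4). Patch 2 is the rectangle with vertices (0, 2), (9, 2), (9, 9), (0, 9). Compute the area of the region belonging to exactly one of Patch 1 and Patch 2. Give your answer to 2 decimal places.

|Patch 1∩Patch 2|: x∈[2,7], y∈[2,4] → 5·2 = 10.
|Patch 1 △ Patch 2| = |Patch 1| + |Patch 2| − 2·|Patch 1∩Patch 2| = 20 + 63 − 20 = 63.00.

63.00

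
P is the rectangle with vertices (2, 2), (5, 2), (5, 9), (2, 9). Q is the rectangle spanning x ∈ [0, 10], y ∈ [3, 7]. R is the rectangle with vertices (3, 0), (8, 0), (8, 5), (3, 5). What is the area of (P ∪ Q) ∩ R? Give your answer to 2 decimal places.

12.00

The region (P ∪ Q) ∩ R is the polygon with vertices (3,2), (3,5), (8,5), (8,3), (5,3), (5,2).
By the shoelace formula its area is 12.00.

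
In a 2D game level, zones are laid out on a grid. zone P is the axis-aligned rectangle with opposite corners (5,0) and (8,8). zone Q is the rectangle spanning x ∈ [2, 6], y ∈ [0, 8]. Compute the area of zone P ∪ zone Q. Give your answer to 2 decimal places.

By inclusion–exclusion:
Individual areas: |zone P| = 24, |zone Q| = 32.
|zone P∩zone Q|: x∈[5,6], y∈[0,8] → 1·8 = 8.
|zone P ∪ zone Q| = 56 − 8 = 48.00.

48.00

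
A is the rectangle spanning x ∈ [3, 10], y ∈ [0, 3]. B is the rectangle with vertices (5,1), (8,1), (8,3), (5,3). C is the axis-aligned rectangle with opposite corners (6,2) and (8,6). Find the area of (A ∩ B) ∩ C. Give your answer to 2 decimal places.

The region (A ∩ B) ∩ C is the polygon with vertices (8,2), (6,2), (6,3), (8,3).
By the shoelace formula its area is 2.00.

2.00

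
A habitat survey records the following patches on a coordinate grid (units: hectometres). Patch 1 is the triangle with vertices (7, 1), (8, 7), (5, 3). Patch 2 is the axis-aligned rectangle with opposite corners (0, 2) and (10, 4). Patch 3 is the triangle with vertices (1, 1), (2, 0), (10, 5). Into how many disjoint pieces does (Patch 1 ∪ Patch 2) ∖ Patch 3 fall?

2

(Patch 1 ∪ Patch 2) ∖ Patch 3 splits into 2 disjoint pieces (area 6.9833, area 13.625).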